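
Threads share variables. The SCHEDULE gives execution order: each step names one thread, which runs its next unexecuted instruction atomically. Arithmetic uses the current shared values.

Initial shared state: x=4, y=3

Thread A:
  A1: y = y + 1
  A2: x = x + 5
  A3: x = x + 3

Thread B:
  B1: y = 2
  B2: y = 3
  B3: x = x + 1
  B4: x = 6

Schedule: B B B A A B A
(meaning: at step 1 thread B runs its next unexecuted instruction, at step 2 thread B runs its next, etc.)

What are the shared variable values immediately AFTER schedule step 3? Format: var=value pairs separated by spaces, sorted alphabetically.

Step 1: thread B executes B1 (y = 2). Shared: x=4 y=2. PCs: A@0 B@1
Step 2: thread B executes B2 (y = 3). Shared: x=4 y=3. PCs: A@0 B@2
Step 3: thread B executes B3 (x = x + 1). Shared: x=5 y=3. PCs: A@0 B@3

Answer: x=5 y=3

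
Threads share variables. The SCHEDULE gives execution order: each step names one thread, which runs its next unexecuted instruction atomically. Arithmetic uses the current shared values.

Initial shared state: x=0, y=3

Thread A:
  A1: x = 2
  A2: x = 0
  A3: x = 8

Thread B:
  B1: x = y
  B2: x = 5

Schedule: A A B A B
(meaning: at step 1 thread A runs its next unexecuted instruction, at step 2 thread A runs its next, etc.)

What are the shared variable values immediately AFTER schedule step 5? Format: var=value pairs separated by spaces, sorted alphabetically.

Answer: x=5 y=3

Derivation:
Step 1: thread A executes A1 (x = 2). Shared: x=2 y=3. PCs: A@1 B@0
Step 2: thread A executes A2 (x = 0). Shared: x=0 y=3. PCs: A@2 B@0
Step 3: thread B executes B1 (x = y). Shared: x=3 y=3. PCs: A@2 B@1
Step 4: thread A executes A3 (x = 8). Shared: x=8 y=3. PCs: A@3 B@1
Step 5: thread B executes B2 (x = 5). Shared: x=5 y=3. PCs: A@3 B@2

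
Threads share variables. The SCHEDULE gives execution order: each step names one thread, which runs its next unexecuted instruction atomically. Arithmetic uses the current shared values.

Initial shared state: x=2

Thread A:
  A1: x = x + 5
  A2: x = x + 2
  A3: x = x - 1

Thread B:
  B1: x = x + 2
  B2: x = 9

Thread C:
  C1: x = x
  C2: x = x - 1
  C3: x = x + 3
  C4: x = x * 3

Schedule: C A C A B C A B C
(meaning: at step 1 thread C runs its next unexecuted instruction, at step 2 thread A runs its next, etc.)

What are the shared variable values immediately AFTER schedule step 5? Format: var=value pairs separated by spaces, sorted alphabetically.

Answer: x=10

Derivation:
Step 1: thread C executes C1 (x = x). Shared: x=2. PCs: A@0 B@0 C@1
Step 2: thread A executes A1 (x = x + 5). Shared: x=7. PCs: A@1 B@0 C@1
Step 3: thread C executes C2 (x = x - 1). Shared: x=6. PCs: A@1 B@0 C@2
Step 4: thread A executes A2 (x = x + 2). Shared: x=8. PCs: A@2 B@0 C@2
Step 5: thread B executes B1 (x = x + 2). Shared: x=10. PCs: A@2 B@1 C@2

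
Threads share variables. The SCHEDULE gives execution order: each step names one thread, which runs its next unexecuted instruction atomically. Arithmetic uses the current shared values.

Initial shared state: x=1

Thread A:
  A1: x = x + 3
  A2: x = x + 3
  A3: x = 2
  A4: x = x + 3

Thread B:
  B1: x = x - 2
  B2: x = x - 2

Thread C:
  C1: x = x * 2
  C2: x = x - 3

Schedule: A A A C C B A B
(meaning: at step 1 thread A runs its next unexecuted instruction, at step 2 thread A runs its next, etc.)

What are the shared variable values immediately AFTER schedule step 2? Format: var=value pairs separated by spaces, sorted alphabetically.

Answer: x=7

Derivation:
Step 1: thread A executes A1 (x = x + 3). Shared: x=4. PCs: A@1 B@0 C@0
Step 2: thread A executes A2 (x = x + 3). Shared: x=7. PCs: A@2 B@0 C@0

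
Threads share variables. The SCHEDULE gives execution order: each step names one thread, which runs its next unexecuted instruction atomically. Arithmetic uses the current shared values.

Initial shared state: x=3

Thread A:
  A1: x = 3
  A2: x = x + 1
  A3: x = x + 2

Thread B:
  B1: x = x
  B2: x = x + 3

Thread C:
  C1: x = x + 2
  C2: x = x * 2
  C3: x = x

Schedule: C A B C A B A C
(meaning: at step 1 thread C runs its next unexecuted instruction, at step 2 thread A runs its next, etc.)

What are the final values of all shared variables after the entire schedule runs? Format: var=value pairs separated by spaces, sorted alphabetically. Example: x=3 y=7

Step 1: thread C executes C1 (x = x + 2). Shared: x=5. PCs: A@0 B@0 C@1
Step 2: thread A executes A1 (x = 3). Shared: x=3. PCs: A@1 B@0 C@1
Step 3: thread B executes B1 (x = x). Shared: x=3. PCs: A@1 B@1 C@1
Step 4: thread C executes C2 (x = x * 2). Shared: x=6. PCs: A@1 B@1 C@2
Step 5: thread A executes A2 (x = x + 1). Shared: x=7. PCs: A@2 B@1 C@2
Step 6: thread B executes B2 (x = x + 3). Shared: x=10. PCs: A@2 B@2 C@2
Step 7: thread A executes A3 (x = x + 2). Shared: x=12. PCs: A@3 B@2 C@2
Step 8: thread C executes C3 (x = x). Shared: x=12. PCs: A@3 B@2 C@3

Answer: x=12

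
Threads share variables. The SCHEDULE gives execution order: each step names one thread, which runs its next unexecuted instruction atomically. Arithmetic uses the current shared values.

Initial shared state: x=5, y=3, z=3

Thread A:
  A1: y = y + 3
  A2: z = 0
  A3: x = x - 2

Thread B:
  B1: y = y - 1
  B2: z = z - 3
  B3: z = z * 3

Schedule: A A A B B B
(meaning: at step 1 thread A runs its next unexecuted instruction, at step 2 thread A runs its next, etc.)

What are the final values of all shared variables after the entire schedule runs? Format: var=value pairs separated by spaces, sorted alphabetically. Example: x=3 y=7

Step 1: thread A executes A1 (y = y + 3). Shared: x=5 y=6 z=3. PCs: A@1 B@0
Step 2: thread A executes A2 (z = 0). Shared: x=5 y=6 z=0. PCs: A@2 B@0
Step 3: thread A executes A3 (x = x - 2). Shared: x=3 y=6 z=0. PCs: A@3 B@0
Step 4: thread B executes B1 (y = y - 1). Shared: x=3 y=5 z=0. PCs: A@3 B@1
Step 5: thread B executes B2 (z = z - 3). Shared: x=3 y=5 z=-3. PCs: A@3 B@2
Step 6: thread B executes B3 (z = z * 3). Shared: x=3 y=5 z=-9. PCs: A@3 B@3

Answer: x=3 y=5 z=-9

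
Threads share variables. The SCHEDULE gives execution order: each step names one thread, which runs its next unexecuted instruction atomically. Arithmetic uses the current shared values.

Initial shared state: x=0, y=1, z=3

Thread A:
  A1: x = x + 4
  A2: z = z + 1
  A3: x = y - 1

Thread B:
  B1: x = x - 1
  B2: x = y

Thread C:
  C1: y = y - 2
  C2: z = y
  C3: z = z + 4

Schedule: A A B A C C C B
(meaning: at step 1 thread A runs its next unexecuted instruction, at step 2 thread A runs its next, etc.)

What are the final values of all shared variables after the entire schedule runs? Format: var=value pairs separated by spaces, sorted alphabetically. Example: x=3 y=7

Answer: x=-1 y=-1 z=3

Derivation:
Step 1: thread A executes A1 (x = x + 4). Shared: x=4 y=1 z=3. PCs: A@1 B@0 C@0
Step 2: thread A executes A2 (z = z + 1). Shared: x=4 y=1 z=4. PCs: A@2 B@0 C@0
Step 3: thread B executes B1 (x = x - 1). Shared: x=3 y=1 z=4. PCs: A@2 B@1 C@0
Step 4: thread A executes A3 (x = y - 1). Shared: x=0 y=1 z=4. PCs: A@3 B@1 C@0
Step 5: thread C executes C1 (y = y - 2). Shared: x=0 y=-1 z=4. PCs: A@3 B@1 C@1
Step 6: thread C executes C2 (z = y). Shared: x=0 y=-1 z=-1. PCs: A@3 B@1 C@2
Step 7: thread C executes C3 (z = z + 4). Shared: x=0 y=-1 z=3. PCs: A@3 B@1 C@3
Step 8: thread B executes B2 (x = y). Shared: x=-1 y=-1 z=3. PCs: A@3 B@2 C@3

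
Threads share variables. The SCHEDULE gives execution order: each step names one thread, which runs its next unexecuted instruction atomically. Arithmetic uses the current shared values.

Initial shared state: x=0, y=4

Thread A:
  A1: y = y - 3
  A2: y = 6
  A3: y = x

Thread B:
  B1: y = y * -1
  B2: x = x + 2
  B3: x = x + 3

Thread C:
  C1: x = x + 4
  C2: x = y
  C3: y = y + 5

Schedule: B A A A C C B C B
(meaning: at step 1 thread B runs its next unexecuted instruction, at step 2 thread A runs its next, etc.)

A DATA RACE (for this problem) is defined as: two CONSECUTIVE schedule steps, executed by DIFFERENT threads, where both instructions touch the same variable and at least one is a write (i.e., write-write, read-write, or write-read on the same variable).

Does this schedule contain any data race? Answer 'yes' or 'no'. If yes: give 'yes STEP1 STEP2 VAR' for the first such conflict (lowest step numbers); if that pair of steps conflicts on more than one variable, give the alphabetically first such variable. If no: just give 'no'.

Steps 1,2: B(y = y * -1) vs A(y = y - 3). RACE on y (W-W).
Steps 2,3: same thread (A). No race.
Steps 3,4: same thread (A). No race.
Steps 4,5: A(y = x) vs C(x = x + 4). RACE on x (R-W).
Steps 5,6: same thread (C). No race.
Steps 6,7: C(x = y) vs B(x = x + 2). RACE on x (W-W).
Steps 7,8: B(r=x,w=x) vs C(r=y,w=y). No conflict.
Steps 8,9: C(r=y,w=y) vs B(r=x,w=x). No conflict.
First conflict at steps 1,2.

Answer: yes 1 2 y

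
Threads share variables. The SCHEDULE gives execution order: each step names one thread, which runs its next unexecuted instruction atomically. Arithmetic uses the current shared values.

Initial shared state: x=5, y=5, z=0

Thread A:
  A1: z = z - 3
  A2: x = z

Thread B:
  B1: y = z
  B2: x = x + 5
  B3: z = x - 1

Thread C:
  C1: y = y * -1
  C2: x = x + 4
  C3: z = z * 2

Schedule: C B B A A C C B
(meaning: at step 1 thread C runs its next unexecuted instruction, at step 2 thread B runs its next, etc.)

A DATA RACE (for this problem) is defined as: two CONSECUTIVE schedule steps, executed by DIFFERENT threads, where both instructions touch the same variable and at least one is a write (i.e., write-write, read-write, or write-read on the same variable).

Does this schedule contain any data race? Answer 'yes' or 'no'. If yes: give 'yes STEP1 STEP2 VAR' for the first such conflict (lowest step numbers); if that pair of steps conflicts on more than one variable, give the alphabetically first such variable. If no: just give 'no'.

Answer: yes 1 2 y

Derivation:
Steps 1,2: C(y = y * -1) vs B(y = z). RACE on y (W-W).
Steps 2,3: same thread (B). No race.
Steps 3,4: B(r=x,w=x) vs A(r=z,w=z). No conflict.
Steps 4,5: same thread (A). No race.
Steps 5,6: A(x = z) vs C(x = x + 4). RACE on x (W-W).
Steps 6,7: same thread (C). No race.
Steps 7,8: C(z = z * 2) vs B(z = x - 1). RACE on z (W-W).
First conflict at steps 1,2.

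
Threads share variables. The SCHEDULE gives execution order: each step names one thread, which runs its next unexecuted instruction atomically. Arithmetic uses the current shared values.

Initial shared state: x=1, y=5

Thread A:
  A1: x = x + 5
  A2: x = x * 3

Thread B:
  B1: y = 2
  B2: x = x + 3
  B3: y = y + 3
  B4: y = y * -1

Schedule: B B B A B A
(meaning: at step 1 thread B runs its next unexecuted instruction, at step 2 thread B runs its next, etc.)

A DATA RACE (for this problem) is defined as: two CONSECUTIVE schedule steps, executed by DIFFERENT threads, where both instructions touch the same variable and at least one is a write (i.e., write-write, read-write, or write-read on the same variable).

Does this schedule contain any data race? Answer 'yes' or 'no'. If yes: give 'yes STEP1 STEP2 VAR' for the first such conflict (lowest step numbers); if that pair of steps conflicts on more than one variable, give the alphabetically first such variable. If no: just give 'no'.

Answer: no

Derivation:
Steps 1,2: same thread (B). No race.
Steps 2,3: same thread (B). No race.
Steps 3,4: B(r=y,w=y) vs A(r=x,w=x). No conflict.
Steps 4,5: A(r=x,w=x) vs B(r=y,w=y). No conflict.
Steps 5,6: B(r=y,w=y) vs A(r=x,w=x). No conflict.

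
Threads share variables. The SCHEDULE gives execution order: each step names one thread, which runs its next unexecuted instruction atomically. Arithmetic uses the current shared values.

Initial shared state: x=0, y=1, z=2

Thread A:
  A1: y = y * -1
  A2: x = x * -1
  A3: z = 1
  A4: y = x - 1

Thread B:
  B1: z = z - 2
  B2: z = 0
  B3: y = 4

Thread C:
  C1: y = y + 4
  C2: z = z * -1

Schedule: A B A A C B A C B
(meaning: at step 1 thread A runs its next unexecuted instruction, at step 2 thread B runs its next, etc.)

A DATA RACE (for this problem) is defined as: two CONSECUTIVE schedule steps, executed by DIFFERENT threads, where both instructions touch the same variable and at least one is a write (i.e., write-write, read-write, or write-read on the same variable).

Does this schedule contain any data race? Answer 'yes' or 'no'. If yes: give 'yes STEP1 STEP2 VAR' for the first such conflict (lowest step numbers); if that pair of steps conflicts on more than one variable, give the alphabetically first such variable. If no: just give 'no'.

Answer: no

Derivation:
Steps 1,2: A(r=y,w=y) vs B(r=z,w=z). No conflict.
Steps 2,3: B(r=z,w=z) vs A(r=x,w=x). No conflict.
Steps 3,4: same thread (A). No race.
Steps 4,5: A(r=-,w=z) vs C(r=y,w=y). No conflict.
Steps 5,6: C(r=y,w=y) vs B(r=-,w=z). No conflict.
Steps 6,7: B(r=-,w=z) vs A(r=x,w=y). No conflict.
Steps 7,8: A(r=x,w=y) vs C(r=z,w=z). No conflict.
Steps 8,9: C(r=z,w=z) vs B(r=-,w=y). No conflict.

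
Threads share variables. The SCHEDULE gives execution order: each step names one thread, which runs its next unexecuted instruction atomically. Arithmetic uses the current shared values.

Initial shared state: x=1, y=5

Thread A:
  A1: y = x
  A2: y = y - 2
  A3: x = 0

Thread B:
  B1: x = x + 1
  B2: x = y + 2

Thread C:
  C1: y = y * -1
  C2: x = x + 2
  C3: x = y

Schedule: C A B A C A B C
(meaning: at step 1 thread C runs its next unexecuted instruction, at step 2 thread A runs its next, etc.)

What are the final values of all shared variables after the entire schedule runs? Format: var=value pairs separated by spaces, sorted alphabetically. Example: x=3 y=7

Answer: x=-1 y=-1

Derivation:
Step 1: thread C executes C1 (y = y * -1). Shared: x=1 y=-5. PCs: A@0 B@0 C@1
Step 2: thread A executes A1 (y = x). Shared: x=1 y=1. PCs: A@1 B@0 C@1
Step 3: thread B executes B1 (x = x + 1). Shared: x=2 y=1. PCs: A@1 B@1 C@1
Step 4: thread A executes A2 (y = y - 2). Shared: x=2 y=-1. PCs: A@2 B@1 C@1
Step 5: thread C executes C2 (x = x + 2). Shared: x=4 y=-1. PCs: A@2 B@1 C@2
Step 6: thread A executes A3 (x = 0). Shared: x=0 y=-1. PCs: A@3 B@1 C@2
Step 7: thread B executes B2 (x = y + 2). Shared: x=1 y=-1. PCs: A@3 B@2 C@2
Step 8: thread C executes C3 (x = y). Shared: x=-1 y=-1. PCs: A@3 B@2 C@3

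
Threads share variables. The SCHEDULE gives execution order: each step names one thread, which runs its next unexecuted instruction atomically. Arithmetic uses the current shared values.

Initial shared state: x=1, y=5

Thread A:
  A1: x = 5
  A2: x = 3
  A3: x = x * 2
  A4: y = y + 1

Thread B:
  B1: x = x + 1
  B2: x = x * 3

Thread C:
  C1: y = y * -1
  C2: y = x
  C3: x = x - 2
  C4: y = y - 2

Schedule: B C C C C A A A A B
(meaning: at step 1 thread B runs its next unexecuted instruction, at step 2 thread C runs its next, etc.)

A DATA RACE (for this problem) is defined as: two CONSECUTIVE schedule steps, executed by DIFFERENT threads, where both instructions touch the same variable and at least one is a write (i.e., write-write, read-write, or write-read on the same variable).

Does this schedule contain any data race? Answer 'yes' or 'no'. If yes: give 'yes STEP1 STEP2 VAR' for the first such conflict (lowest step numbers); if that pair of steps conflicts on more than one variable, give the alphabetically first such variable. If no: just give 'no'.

Steps 1,2: B(r=x,w=x) vs C(r=y,w=y). No conflict.
Steps 2,3: same thread (C). No race.
Steps 3,4: same thread (C). No race.
Steps 4,5: same thread (C). No race.
Steps 5,6: C(r=y,w=y) vs A(r=-,w=x). No conflict.
Steps 6,7: same thread (A). No race.
Steps 7,8: same thread (A). No race.
Steps 8,9: same thread (A). No race.
Steps 9,10: A(r=y,w=y) vs B(r=x,w=x). No conflict.

Answer: no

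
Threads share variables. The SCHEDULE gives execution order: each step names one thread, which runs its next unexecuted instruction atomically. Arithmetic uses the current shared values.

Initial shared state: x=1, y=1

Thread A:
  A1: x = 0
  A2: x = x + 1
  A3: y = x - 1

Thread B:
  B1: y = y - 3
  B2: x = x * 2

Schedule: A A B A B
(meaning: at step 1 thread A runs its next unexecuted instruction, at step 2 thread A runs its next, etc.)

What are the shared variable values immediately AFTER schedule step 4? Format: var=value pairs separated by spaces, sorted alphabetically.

Step 1: thread A executes A1 (x = 0). Shared: x=0 y=1. PCs: A@1 B@0
Step 2: thread A executes A2 (x = x + 1). Shared: x=1 y=1. PCs: A@2 B@0
Step 3: thread B executes B1 (y = y - 3). Shared: x=1 y=-2. PCs: A@2 B@1
Step 4: thread A executes A3 (y = x - 1). Shared: x=1 y=0. PCs: A@3 B@1

Answer: x=1 y=0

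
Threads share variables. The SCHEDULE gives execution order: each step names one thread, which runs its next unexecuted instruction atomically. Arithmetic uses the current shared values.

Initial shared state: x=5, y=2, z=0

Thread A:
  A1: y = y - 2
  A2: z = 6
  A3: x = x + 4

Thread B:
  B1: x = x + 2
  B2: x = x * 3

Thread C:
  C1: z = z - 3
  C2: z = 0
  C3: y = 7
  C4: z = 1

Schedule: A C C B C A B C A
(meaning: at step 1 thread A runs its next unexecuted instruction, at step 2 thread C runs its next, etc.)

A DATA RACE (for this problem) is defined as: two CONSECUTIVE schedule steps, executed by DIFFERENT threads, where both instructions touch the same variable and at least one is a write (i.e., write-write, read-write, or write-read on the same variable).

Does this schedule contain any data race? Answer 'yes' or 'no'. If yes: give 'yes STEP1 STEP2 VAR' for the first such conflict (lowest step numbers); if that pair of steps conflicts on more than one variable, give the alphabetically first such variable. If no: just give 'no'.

Answer: no

Derivation:
Steps 1,2: A(r=y,w=y) vs C(r=z,w=z). No conflict.
Steps 2,3: same thread (C). No race.
Steps 3,4: C(r=-,w=z) vs B(r=x,w=x). No conflict.
Steps 4,5: B(r=x,w=x) vs C(r=-,w=y). No conflict.
Steps 5,6: C(r=-,w=y) vs A(r=-,w=z). No conflict.
Steps 6,7: A(r=-,w=z) vs B(r=x,w=x). No conflict.
Steps 7,8: B(r=x,w=x) vs C(r=-,w=z). No conflict.
Steps 8,9: C(r=-,w=z) vs A(r=x,w=x). No conflict.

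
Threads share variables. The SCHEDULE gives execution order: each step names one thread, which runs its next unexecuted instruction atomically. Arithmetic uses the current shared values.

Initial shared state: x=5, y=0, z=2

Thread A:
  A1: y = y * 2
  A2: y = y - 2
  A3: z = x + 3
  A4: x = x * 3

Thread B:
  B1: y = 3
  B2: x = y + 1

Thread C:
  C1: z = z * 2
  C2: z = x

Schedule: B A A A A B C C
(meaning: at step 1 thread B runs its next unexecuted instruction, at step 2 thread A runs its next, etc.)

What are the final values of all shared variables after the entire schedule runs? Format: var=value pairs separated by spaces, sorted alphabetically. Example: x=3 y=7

Step 1: thread B executes B1 (y = 3). Shared: x=5 y=3 z=2. PCs: A@0 B@1 C@0
Step 2: thread A executes A1 (y = y * 2). Shared: x=5 y=6 z=2. PCs: A@1 B@1 C@0
Step 3: thread A executes A2 (y = y - 2). Shared: x=5 y=4 z=2. PCs: A@2 B@1 C@0
Step 4: thread A executes A3 (z = x + 3). Shared: x=5 y=4 z=8. PCs: A@3 B@1 C@0
Step 5: thread A executes A4 (x = x * 3). Shared: x=15 y=4 z=8. PCs: A@4 B@1 C@0
Step 6: thread B executes B2 (x = y + 1). Shared: x=5 y=4 z=8. PCs: A@4 B@2 C@0
Step 7: thread C executes C1 (z = z * 2). Shared: x=5 y=4 z=16. PCs: A@4 B@2 C@1
Step 8: thread C executes C2 (z = x). Shared: x=5 y=4 z=5. PCs: A@4 B@2 C@2

Answer: x=5 y=4 z=5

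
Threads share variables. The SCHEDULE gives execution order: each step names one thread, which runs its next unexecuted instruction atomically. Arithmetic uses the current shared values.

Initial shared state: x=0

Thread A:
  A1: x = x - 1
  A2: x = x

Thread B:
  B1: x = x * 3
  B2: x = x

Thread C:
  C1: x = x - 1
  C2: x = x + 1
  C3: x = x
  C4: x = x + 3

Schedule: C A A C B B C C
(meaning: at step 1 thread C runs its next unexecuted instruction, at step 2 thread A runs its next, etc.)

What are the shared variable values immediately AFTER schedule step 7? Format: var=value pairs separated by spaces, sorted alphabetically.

Answer: x=-3

Derivation:
Step 1: thread C executes C1 (x = x - 1). Shared: x=-1. PCs: A@0 B@0 C@1
Step 2: thread A executes A1 (x = x - 1). Shared: x=-2. PCs: A@1 B@0 C@1
Step 3: thread A executes A2 (x = x). Shared: x=-2. PCs: A@2 B@0 C@1
Step 4: thread C executes C2 (x = x + 1). Shared: x=-1. PCs: A@2 B@0 C@2
Step 5: thread B executes B1 (x = x * 3). Shared: x=-3. PCs: A@2 B@1 C@2
Step 6: thread B executes B2 (x = x). Shared: x=-3. PCs: A@2 B@2 C@2
Step 7: thread C executes C3 (x = x). Shared: x=-3. PCs: A@2 B@2 C@3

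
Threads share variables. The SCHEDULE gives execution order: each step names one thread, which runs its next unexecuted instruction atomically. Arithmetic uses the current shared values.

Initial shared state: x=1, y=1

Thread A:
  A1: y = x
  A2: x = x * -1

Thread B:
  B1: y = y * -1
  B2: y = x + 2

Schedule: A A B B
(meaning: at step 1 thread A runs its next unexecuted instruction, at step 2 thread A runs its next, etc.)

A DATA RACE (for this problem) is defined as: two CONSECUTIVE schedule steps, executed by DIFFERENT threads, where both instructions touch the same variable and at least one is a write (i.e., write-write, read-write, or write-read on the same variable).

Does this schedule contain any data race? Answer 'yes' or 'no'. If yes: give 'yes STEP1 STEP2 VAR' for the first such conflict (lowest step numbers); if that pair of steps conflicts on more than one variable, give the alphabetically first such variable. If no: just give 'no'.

Answer: no

Derivation:
Steps 1,2: same thread (A). No race.
Steps 2,3: A(r=x,w=x) vs B(r=y,w=y). No conflict.
Steps 3,4: same thread (B). No race.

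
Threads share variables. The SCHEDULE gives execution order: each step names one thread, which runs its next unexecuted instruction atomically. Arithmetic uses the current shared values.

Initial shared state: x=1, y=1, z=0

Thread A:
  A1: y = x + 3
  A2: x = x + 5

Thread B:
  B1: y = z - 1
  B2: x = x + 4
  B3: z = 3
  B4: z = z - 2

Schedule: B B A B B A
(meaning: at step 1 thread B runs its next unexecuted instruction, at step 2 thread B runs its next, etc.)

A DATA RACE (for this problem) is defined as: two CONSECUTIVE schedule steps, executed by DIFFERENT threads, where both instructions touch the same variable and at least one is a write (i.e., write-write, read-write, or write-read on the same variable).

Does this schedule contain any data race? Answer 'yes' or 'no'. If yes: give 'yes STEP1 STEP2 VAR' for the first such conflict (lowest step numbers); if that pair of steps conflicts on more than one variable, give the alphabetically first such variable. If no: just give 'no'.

Steps 1,2: same thread (B). No race.
Steps 2,3: B(x = x + 4) vs A(y = x + 3). RACE on x (W-R).
Steps 3,4: A(r=x,w=y) vs B(r=-,w=z). No conflict.
Steps 4,5: same thread (B). No race.
Steps 5,6: B(r=z,w=z) vs A(r=x,w=x). No conflict.
First conflict at steps 2,3.

Answer: yes 2 3 x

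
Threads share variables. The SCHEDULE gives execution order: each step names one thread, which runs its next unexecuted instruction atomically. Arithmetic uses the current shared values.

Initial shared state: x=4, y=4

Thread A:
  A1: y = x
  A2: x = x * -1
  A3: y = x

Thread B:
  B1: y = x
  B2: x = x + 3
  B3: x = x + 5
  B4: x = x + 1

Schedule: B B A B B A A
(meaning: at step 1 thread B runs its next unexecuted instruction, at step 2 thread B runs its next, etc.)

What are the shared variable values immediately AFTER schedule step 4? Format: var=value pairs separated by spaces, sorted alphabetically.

Answer: x=12 y=7

Derivation:
Step 1: thread B executes B1 (y = x). Shared: x=4 y=4. PCs: A@0 B@1
Step 2: thread B executes B2 (x = x + 3). Shared: x=7 y=4. PCs: A@0 B@2
Step 3: thread A executes A1 (y = x). Shared: x=7 y=7. PCs: A@1 B@2
Step 4: thread B executes B3 (x = x + 5). Shared: x=12 y=7. PCs: A@1 B@3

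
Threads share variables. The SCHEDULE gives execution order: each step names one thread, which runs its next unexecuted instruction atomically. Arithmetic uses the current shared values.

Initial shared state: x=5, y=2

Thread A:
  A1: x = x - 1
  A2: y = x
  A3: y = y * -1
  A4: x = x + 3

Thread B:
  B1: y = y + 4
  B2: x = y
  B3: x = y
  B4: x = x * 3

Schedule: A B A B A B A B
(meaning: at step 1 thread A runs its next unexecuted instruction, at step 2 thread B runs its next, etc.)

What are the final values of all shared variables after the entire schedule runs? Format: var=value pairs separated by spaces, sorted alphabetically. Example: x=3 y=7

Step 1: thread A executes A1 (x = x - 1). Shared: x=4 y=2. PCs: A@1 B@0
Step 2: thread B executes B1 (y = y + 4). Shared: x=4 y=6. PCs: A@1 B@1
Step 3: thread A executes A2 (y = x). Shared: x=4 y=4. PCs: A@2 B@1
Step 4: thread B executes B2 (x = y). Shared: x=4 y=4. PCs: A@2 B@2
Step 5: thread A executes A3 (y = y * -1). Shared: x=4 y=-4. PCs: A@3 B@2
Step 6: thread B executes B3 (x = y). Shared: x=-4 y=-4. PCs: A@3 B@3
Step 7: thread A executes A4 (x = x + 3). Shared: x=-1 y=-4. PCs: A@4 B@3
Step 8: thread B executes B4 (x = x * 3). Shared: x=-3 y=-4. PCs: A@4 B@4

Answer: x=-3 y=-4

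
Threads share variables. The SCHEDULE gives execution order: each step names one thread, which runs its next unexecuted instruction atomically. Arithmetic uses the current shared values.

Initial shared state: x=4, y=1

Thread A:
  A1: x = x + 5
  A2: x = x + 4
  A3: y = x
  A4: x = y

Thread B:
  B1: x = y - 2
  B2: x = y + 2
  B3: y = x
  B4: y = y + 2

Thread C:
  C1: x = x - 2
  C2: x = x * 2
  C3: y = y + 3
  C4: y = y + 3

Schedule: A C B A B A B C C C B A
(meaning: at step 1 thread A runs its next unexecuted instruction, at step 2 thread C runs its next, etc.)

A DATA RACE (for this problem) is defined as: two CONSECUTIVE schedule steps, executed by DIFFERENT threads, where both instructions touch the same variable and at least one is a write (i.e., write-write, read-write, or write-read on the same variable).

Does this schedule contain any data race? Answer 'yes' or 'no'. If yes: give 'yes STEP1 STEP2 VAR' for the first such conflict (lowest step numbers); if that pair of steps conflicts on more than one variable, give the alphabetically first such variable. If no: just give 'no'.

Answer: yes 1 2 x

Derivation:
Steps 1,2: A(x = x + 5) vs C(x = x - 2). RACE on x (W-W).
Steps 2,3: C(x = x - 2) vs B(x = y - 2). RACE on x (W-W).
Steps 3,4: B(x = y - 2) vs A(x = x + 4). RACE on x (W-W).
Steps 4,5: A(x = x + 4) vs B(x = y + 2). RACE on x (W-W).
Steps 5,6: B(x = y + 2) vs A(y = x). RACE on x (W-R), y (R-W). Multiple vars; alphabetically first is x.
Steps 6,7: A(y = x) vs B(y = x). RACE on y (W-W).
Steps 7,8: B(y = x) vs C(x = x * 2). RACE on x (R-W).
Steps 8,9: same thread (C). No race.
Steps 9,10: same thread (C). No race.
Steps 10,11: C(y = y + 3) vs B(y = y + 2). RACE on y (W-W).
Steps 11,12: B(y = y + 2) vs A(x = y). RACE on y (W-R).
First conflict at steps 1,2.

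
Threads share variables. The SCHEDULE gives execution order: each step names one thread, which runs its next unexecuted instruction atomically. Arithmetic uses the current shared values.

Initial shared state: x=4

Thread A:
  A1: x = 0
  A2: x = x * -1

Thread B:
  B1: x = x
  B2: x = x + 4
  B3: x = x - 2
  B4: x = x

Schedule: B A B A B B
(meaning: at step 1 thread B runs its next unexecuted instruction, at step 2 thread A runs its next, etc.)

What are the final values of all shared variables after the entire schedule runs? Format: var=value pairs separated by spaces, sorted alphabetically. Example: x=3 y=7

Answer: x=-6

Derivation:
Step 1: thread B executes B1 (x = x). Shared: x=4. PCs: A@0 B@1
Step 2: thread A executes A1 (x = 0). Shared: x=0. PCs: A@1 B@1
Step 3: thread B executes B2 (x = x + 4). Shared: x=4. PCs: A@1 B@2
Step 4: thread A executes A2 (x = x * -1). Shared: x=-4. PCs: A@2 B@2
Step 5: thread B executes B3 (x = x - 2). Shared: x=-6. PCs: A@2 B@3
Step 6: thread B executes B4 (x = x). Shared: x=-6. PCs: A@2 B@4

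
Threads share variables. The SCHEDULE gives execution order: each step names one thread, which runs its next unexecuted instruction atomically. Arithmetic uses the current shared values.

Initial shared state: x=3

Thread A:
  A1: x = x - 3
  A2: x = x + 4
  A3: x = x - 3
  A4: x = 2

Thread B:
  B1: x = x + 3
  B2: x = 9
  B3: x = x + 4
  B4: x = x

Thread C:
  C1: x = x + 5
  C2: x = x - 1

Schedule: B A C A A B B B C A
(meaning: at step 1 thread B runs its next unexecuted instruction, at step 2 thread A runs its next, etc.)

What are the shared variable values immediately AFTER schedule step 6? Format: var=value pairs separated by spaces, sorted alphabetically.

Answer: x=9

Derivation:
Step 1: thread B executes B1 (x = x + 3). Shared: x=6. PCs: A@0 B@1 C@0
Step 2: thread A executes A1 (x = x - 3). Shared: x=3. PCs: A@1 B@1 C@0
Step 3: thread C executes C1 (x = x + 5). Shared: x=8. PCs: A@1 B@1 C@1
Step 4: thread A executes A2 (x = x + 4). Shared: x=12. PCs: A@2 B@1 C@1
Step 5: thread A executes A3 (x = x - 3). Shared: x=9. PCs: A@3 B@1 C@1
Step 6: thread B executes B2 (x = 9). Shared: x=9. PCs: A@3 B@2 C@1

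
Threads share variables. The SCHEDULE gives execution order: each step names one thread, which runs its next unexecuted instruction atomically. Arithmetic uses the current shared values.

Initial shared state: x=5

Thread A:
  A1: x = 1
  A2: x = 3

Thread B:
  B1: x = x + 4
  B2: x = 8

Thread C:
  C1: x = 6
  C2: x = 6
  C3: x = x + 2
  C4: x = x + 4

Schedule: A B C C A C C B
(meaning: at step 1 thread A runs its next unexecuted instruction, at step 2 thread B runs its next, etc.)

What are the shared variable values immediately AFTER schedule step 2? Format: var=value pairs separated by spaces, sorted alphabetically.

Step 1: thread A executes A1 (x = 1). Shared: x=1. PCs: A@1 B@0 C@0
Step 2: thread B executes B1 (x = x + 4). Shared: x=5. PCs: A@1 B@1 C@0

Answer: x=5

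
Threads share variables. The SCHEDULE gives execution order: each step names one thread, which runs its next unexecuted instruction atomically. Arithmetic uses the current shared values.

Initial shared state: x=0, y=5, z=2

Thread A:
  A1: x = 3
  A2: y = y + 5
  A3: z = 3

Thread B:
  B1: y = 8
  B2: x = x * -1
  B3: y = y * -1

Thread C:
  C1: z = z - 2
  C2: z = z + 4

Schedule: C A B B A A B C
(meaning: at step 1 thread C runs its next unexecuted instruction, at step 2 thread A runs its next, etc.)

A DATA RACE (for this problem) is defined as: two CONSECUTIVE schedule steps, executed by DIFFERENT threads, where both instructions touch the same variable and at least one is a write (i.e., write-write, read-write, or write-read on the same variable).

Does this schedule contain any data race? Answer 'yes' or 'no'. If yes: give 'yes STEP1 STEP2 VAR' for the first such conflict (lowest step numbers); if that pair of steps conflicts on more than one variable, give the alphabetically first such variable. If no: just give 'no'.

Steps 1,2: C(r=z,w=z) vs A(r=-,w=x). No conflict.
Steps 2,3: A(r=-,w=x) vs B(r=-,w=y). No conflict.
Steps 3,4: same thread (B). No race.
Steps 4,5: B(r=x,w=x) vs A(r=y,w=y). No conflict.
Steps 5,6: same thread (A). No race.
Steps 6,7: A(r=-,w=z) vs B(r=y,w=y). No conflict.
Steps 7,8: B(r=y,w=y) vs C(r=z,w=z). No conflict.

Answer: no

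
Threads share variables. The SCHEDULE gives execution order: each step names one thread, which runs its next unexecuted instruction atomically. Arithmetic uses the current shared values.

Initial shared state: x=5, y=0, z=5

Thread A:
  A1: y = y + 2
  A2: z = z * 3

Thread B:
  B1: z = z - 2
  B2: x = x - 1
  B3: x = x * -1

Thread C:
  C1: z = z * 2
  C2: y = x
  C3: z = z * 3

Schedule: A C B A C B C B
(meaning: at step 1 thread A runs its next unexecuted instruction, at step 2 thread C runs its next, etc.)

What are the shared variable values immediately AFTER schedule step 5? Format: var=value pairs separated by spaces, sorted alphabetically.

Answer: x=5 y=5 z=24

Derivation:
Step 1: thread A executes A1 (y = y + 2). Shared: x=5 y=2 z=5. PCs: A@1 B@0 C@0
Step 2: thread C executes C1 (z = z * 2). Shared: x=5 y=2 z=10. PCs: A@1 B@0 C@1
Step 3: thread B executes B1 (z = z - 2). Shared: x=5 y=2 z=8. PCs: A@1 B@1 C@1
Step 4: thread A executes A2 (z = z * 3). Shared: x=5 y=2 z=24. PCs: A@2 B@1 C@1
Step 5: thread C executes C2 (y = x). Shared: x=5 y=5 z=24. PCs: A@2 B@1 C@2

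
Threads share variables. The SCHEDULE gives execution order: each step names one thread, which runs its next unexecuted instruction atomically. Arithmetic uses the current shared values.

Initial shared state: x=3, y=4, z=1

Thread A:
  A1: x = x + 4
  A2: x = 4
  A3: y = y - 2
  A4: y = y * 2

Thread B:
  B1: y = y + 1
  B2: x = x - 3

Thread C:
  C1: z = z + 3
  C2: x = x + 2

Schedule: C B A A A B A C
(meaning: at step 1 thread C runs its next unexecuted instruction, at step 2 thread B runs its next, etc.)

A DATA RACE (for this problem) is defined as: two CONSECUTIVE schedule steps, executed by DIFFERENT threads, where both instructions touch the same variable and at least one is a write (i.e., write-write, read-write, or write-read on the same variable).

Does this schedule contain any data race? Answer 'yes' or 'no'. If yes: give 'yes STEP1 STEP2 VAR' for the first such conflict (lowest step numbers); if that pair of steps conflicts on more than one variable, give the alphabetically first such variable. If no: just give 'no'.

Answer: no

Derivation:
Steps 1,2: C(r=z,w=z) vs B(r=y,w=y). No conflict.
Steps 2,3: B(r=y,w=y) vs A(r=x,w=x). No conflict.
Steps 3,4: same thread (A). No race.
Steps 4,5: same thread (A). No race.
Steps 5,6: A(r=y,w=y) vs B(r=x,w=x). No conflict.
Steps 6,7: B(r=x,w=x) vs A(r=y,w=y). No conflict.
Steps 7,8: A(r=y,w=y) vs C(r=x,w=x). No conflict.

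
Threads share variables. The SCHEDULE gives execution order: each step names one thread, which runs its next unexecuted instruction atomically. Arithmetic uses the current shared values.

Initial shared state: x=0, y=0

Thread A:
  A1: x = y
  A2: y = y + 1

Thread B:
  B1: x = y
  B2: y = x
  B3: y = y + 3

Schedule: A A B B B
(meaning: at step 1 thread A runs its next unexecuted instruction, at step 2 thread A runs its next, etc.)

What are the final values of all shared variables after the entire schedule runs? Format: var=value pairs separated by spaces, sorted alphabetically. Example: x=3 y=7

Step 1: thread A executes A1 (x = y). Shared: x=0 y=0. PCs: A@1 B@0
Step 2: thread A executes A2 (y = y + 1). Shared: x=0 y=1. PCs: A@2 B@0
Step 3: thread B executes B1 (x = y). Shared: x=1 y=1. PCs: A@2 B@1
Step 4: thread B executes B2 (y = x). Shared: x=1 y=1. PCs: A@2 B@2
Step 5: thread B executes B3 (y = y + 3). Shared: x=1 y=4. PCs: A@2 B@3

Answer: x=1 y=4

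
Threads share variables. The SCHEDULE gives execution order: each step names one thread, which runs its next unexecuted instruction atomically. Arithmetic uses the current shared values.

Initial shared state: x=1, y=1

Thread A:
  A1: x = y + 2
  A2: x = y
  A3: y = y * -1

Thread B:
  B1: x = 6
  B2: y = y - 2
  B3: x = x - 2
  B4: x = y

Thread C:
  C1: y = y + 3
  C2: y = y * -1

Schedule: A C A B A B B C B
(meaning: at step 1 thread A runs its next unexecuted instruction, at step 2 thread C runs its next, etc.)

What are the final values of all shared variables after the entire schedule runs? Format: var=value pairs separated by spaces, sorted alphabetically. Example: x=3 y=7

Step 1: thread A executes A1 (x = y + 2). Shared: x=3 y=1. PCs: A@1 B@0 C@0
Step 2: thread C executes C1 (y = y + 3). Shared: x=3 y=4. PCs: A@1 B@0 C@1
Step 3: thread A executes A2 (x = y). Shared: x=4 y=4. PCs: A@2 B@0 C@1
Step 4: thread B executes B1 (x = 6). Shared: x=6 y=4. PCs: A@2 B@1 C@1
Step 5: thread A executes A3 (y = y * -1). Shared: x=6 y=-4. PCs: A@3 B@1 C@1
Step 6: thread B executes B2 (y = y - 2). Shared: x=6 y=-6. PCs: A@3 B@2 C@1
Step 7: thread B executes B3 (x = x - 2). Shared: x=4 y=-6. PCs: A@3 B@3 C@1
Step 8: thread C executes C2 (y = y * -1). Shared: x=4 y=6. PCs: A@3 B@3 C@2
Step 9: thread B executes B4 (x = y). Shared: x=6 y=6. PCs: A@3 B@4 C@2

Answer: x=6 y=6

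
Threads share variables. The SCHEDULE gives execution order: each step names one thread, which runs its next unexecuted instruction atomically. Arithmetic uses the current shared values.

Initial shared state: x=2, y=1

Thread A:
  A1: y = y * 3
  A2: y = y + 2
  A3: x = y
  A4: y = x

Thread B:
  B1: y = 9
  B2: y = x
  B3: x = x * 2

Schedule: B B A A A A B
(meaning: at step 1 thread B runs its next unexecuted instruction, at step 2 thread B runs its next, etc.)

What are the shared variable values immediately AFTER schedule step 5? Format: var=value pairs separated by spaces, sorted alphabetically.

Step 1: thread B executes B1 (y = 9). Shared: x=2 y=9. PCs: A@0 B@1
Step 2: thread B executes B2 (y = x). Shared: x=2 y=2. PCs: A@0 B@2
Step 3: thread A executes A1 (y = y * 3). Shared: x=2 y=6. PCs: A@1 B@2
Step 4: thread A executes A2 (y = y + 2). Shared: x=2 y=8. PCs: A@2 B@2
Step 5: thread A executes A3 (x = y). Shared: x=8 y=8. PCs: A@3 B@2

Answer: x=8 y=8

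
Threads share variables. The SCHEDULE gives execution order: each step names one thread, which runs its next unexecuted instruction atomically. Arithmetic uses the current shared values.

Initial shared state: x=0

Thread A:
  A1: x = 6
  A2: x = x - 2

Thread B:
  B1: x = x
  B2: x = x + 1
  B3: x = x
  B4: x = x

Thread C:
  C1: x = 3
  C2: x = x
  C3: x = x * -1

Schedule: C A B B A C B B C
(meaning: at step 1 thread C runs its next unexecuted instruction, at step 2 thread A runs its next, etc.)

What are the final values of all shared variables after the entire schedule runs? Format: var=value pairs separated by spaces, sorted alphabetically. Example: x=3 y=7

Answer: x=-5

Derivation:
Step 1: thread C executes C1 (x = 3). Shared: x=3. PCs: A@0 B@0 C@1
Step 2: thread A executes A1 (x = 6). Shared: x=6. PCs: A@1 B@0 C@1
Step 3: thread B executes B1 (x = x). Shared: x=6. PCs: A@1 B@1 C@1
Step 4: thread B executes B2 (x = x + 1). Shared: x=7. PCs: A@1 B@2 C@1
Step 5: thread A executes A2 (x = x - 2). Shared: x=5. PCs: A@2 B@2 C@1
Step 6: thread C executes C2 (x = x). Shared: x=5. PCs: A@2 B@2 C@2
Step 7: thread B executes B3 (x = x). Shared: x=5. PCs: A@2 B@3 C@2
Step 8: thread B executes B4 (x = x). Shared: x=5. PCs: A@2 B@4 C@2
Step 9: thread C executes C3 (x = x * -1). Shared: x=-5. PCs: A@2 B@4 C@3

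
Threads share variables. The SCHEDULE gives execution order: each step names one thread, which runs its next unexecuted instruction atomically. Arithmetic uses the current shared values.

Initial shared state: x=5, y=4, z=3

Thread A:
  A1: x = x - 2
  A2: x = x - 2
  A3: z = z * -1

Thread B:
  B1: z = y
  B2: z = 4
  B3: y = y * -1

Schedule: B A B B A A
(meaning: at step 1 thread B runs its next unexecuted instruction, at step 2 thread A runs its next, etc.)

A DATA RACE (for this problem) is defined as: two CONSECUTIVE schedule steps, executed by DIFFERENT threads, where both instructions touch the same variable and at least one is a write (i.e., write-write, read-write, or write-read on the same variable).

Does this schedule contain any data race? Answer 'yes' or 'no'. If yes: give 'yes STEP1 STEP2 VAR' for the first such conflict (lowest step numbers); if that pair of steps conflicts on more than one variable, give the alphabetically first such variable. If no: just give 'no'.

Answer: no

Derivation:
Steps 1,2: B(r=y,w=z) vs A(r=x,w=x). No conflict.
Steps 2,3: A(r=x,w=x) vs B(r=-,w=z). No conflict.
Steps 3,4: same thread (B). No race.
Steps 4,5: B(r=y,w=y) vs A(r=x,w=x). No conflict.
Steps 5,6: same thread (A). No race.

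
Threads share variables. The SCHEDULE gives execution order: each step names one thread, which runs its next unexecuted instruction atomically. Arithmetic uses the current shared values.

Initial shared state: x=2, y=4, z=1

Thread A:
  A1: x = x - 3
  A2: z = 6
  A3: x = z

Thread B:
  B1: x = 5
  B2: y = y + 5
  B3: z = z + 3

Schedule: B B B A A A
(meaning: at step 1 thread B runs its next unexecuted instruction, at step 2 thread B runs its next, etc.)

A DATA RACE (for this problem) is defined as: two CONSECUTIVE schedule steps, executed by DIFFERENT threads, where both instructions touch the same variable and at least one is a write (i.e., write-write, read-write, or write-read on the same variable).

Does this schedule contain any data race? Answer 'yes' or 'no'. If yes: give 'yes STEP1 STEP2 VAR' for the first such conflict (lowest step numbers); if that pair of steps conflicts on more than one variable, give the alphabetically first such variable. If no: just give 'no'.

Steps 1,2: same thread (B). No race.
Steps 2,3: same thread (B). No race.
Steps 3,4: B(r=z,w=z) vs A(r=x,w=x). No conflict.
Steps 4,5: same thread (A). No race.
Steps 5,6: same thread (A). No race.

Answer: no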